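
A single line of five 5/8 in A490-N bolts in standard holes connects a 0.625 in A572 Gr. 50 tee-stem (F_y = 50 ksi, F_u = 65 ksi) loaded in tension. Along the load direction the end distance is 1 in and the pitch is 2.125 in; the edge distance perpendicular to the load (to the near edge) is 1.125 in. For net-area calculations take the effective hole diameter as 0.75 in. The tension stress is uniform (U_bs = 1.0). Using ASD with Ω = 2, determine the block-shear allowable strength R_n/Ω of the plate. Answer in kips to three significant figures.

89.9 kips

Shear plane L_v = 1 + 4·2.125 = 9.5 in; A_gv = 9.5 × 0.625 = 5.938 in².
A_nv = (9.5 − 4.5·0.75) × 0.625 = 3.828 in².
A_nt = (1.125 − 0.5·0.75) × 0.625 = 0.4688 in².
0.6 F_u A_nv = 149.3 kips; 0.6 F_y A_gv = 178.1 kips → shear rupture governs the shear term.
R_n = 149.3 + 1.0 × 65 × 0.4688 = 179.8 kips.
Allowable strength R_n/Ω = 179.8 / 2 = 89.9 kips.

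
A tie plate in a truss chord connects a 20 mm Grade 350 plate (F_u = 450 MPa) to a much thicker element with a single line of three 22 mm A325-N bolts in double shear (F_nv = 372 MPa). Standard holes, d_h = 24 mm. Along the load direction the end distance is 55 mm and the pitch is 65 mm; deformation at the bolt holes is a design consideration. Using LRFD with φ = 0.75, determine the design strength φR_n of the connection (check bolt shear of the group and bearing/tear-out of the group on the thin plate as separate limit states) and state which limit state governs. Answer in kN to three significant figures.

636 kN (bolt shear governs)

Bolt shear: A_b = π·22²/4 = 380.1 mm²; R_n = 372 × 380.1 × 3 × 2 / 1000 = 848.5 kN → 0.75 × 848.5 = 636 kN.
Bearing (1.2 l_c t F_u ≤ 2.4 d t F_u): upper limit = 2.4·22·20·450 / 1000 = 475.2 kN.
  Edge l_c = 55 − 24/2 = 43 → r_n = 464.4 kN; interior l_c = 65 − 24 = 41 → r_n = 442.8 kN.
  R_n,bearing = 1·464.4 + 2·442.8 = 1350 kN → 0.75 × 1350 = 1010 kN.
Bolt shear governs: 636 kN.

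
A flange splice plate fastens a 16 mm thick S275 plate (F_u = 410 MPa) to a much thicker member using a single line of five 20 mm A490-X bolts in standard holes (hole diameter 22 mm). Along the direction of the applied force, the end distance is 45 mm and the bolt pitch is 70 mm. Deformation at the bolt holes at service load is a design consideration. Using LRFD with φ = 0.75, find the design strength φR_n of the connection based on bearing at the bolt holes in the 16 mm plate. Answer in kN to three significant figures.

1150 kN

Per bolt r_n = 1.2 l_c t F_u ≤ 2.4 d t F_u; upper limit = 2.4 × 20 × 16 × 410 / 1000 = 314.9 kN.
Edge bolt: l_c = 45 − 22/2 = 34 mm → 1.2 × 34 × 16 × 410 / 1000 = 267.6 → r_n = 267.6 kN.
Interior bolts: l_c = 70 − 22 = 48 mm → 1.2 × 48 × 16 × 410 / 1000 = 377.9 → r_n = 314.9 kN.
R_n = 1 × 267.6 + 4 × 314.9 = 1527 kN.
Design strength φR_n = 0.75 × 1527 = 1150 kN.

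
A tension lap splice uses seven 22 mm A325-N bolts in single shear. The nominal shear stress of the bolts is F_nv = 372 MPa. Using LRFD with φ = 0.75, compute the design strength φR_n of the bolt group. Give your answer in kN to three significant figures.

742 kN

A_b = π × 22² / 4 = 380.1 mm².
R_n = F_nv · A_b · n · n_s = 372 × 380.1 × 7 × 1 / 1000 = 989.9 kN.
Design strength φR_n = 0.75 × 989.9 = 742 kN.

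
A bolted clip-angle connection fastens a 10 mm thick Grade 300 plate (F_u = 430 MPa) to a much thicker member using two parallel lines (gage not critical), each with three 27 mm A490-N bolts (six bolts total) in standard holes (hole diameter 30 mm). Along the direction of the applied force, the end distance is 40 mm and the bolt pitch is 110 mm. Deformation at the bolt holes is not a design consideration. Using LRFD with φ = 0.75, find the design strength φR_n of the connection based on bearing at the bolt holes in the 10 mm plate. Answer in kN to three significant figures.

1290 kN

Per bolt r_n = 1.5 l_c t F_u ≤ 3.0 d t F_u; upper limit = 3.0 × 27 × 10 × 430 / 1000 = 348.3 kN.
Edge bolt: l_c = 40 − 30/2 = 25 mm → 1.5 × 25 × 10 × 430 / 1000 = 161.2 → r_n = 161.2 kN.
Interior bolts: l_c = 110 − 30 = 80 mm → 1.5 × 80 × 10 × 430 / 1000 = 516 → r_n = 348.3 kN.
R_n = 2 × 161.2 + 4 × 348.3 = 1716 kN.
Design strength φR_n = 0.75 × 1716 = 1290 kN.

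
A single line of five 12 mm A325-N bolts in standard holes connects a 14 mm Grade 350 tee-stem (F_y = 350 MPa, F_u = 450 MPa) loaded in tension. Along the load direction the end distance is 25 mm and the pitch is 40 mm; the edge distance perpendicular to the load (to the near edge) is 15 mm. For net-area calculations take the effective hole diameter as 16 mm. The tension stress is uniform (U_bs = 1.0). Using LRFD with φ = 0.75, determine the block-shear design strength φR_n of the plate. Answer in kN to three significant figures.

353 kN

Shear plane L_v = 25 + 4·40 = 185 mm; A_gv = 185 × 14 = 2590 mm².
A_nv = (185 − 4.5·16) × 14 = 1582 mm².
A_nt = (15 − 0.5·16) × 14 = 98 mm².
0.6 F_u A_nv = 427.1 kN; 0.6 F_y A_gv = 543.9 kN → shear rupture governs the shear term.
R_n = 427.1 + 1.0 × 450 × 98 / 1000 = 471.2 kN.
Design strength φR_n = 0.75 × 471.2 = 353 kN.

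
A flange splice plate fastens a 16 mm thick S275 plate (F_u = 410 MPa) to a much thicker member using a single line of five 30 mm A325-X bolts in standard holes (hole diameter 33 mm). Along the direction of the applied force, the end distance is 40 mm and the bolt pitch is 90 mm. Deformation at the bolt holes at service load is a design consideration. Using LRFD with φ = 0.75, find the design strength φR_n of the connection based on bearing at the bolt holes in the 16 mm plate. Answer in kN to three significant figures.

1480 kN

Per bolt r_n = 1.2 l_c t F_u ≤ 2.4 d t F_u; upper limit = 2.4 × 30 × 16 × 410 / 1000 = 472.3 kN.
Edge bolt: l_c = 40 − 33/2 = 23.5 mm → 1.2 × 23.5 × 16 × 410 / 1000 = 185 → r_n = 185 kN.
Interior bolts: l_c = 90 − 33 = 57 mm → 1.2 × 57 × 16 × 410 / 1000 = 448.7 → r_n = 448.7 kN.
R_n = 1 × 185 + 4 × 448.7 = 1980 kN.
Design strength φR_n = 0.75 × 1980 = 1480 kN.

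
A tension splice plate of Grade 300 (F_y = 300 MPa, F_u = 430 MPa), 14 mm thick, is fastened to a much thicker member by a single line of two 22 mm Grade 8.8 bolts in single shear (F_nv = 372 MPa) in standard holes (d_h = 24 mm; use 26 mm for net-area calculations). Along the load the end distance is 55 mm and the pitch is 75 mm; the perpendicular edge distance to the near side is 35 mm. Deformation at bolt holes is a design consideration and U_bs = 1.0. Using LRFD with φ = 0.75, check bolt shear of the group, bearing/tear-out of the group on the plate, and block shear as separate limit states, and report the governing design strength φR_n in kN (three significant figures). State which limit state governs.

Bolt shear: A_b = π·22²/4 = 380.1 mm²; R_n = 372 × 380.1 × 2 × 1 / 1000 = 282.8 kN → 0.75 × 282.8 = 212 kN.
Bearing: edge l_c = 43, r_n = 310.6 kN; interior l_c = 51, r_n = 317.9 kN; R_n = 310.6 + 1·317.9 = 628.5 kN → 471 kN.
Block shear: A_gv = 1820, A_nv = 1274, A_nt = 308 mm²; R_n = min(0.6F_uA_nv, 0.6F_yA_gv) + U_bs·F_u·A_nt = 460 kN → 345 kN.
Bolt shear governs: 212 kN.

212 kN (bolt shear governs)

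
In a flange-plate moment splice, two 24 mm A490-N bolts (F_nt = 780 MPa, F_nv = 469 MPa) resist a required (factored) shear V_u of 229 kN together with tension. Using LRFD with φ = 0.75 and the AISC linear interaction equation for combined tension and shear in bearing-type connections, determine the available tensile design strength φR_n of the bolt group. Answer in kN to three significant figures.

307 kN

A_b = π·24²/4 = 452.4 mm²; f_rv = 229 × 1000 / (2 × 452.4) = 253.1 MPa.
F'_nt = 1.3 F_nt − (F_nt / φF_nv) f_rv = 1.3·780 − (780/(0.75·469))·253.1 = 452.8 MPa, capped at F_nt → F'_nt = 452.8 MPa.
R_n = F'_nt · A_b · n = 452.8 × 452.4 × 2 / 1000 = 409.6 kN.
Design strength φR_n = 0.75 × 409.6 = 307 kN.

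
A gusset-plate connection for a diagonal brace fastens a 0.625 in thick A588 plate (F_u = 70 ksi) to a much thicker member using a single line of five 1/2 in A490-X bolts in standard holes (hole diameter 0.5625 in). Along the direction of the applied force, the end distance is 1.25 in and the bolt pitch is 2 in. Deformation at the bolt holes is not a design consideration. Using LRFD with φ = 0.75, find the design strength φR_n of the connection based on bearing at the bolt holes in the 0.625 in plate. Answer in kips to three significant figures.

Per bolt r_n = 1.5 l_c t F_u ≤ 3.0 d t F_u; upper limit = 3.0 × 0.5 × 0.625 × 70 = 65.62 kips.
Edge bolt: l_c = 1.25 − 0.5625/2 = 0.9688 in → 1.5 × 0.9688 × 0.625 × 70 = 63.57 → r_n = 63.57 kips.
Interior bolts: l_c = 2 − 0.5625 = 1.438 in → 1.5 × 1.438 × 0.625 × 70 = 94.34 → r_n = 65.62 kips.
R_n = 1 × 63.57 + 4 × 65.62 = 326.1 kips.
Design strength φR_n = 0.75 × 326.1 = 245 kips.

245 kips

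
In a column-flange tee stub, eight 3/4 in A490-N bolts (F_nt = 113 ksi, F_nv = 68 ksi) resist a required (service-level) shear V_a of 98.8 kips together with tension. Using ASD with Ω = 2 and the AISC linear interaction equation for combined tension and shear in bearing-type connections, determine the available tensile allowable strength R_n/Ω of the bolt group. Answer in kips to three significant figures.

A_b = π·0.75²/4 = 0.4418 in²; f_rv = 98.8 / (8 × 0.4418) = 27.95 ksi.
F'_nt = 1.3 F_nt − (Ω F_nt / F_nv) f_rv = 1.3·113 − (2·113/68)·27.95 = 53.99 ksi, capped at F_nt → F'_nt = 53.99 ksi.
R_n = F'_nt · A_b · n = 53.99 × 0.4418 × 8 = 190.8 kips.
Allowable strength R_n/Ω = 190.8 / 2 = 95.4 kips.

95.4 kips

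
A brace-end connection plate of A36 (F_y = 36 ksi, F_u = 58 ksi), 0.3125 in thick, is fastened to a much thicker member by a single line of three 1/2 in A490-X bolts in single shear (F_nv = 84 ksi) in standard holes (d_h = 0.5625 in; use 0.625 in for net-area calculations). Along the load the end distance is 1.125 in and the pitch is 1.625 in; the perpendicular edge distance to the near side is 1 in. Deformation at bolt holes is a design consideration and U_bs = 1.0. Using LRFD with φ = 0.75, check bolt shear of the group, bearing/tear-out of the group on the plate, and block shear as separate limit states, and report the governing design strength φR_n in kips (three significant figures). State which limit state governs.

31.5 kips (block shear governs)

Bolt shear: A_b = π·0.5²/4 = 0.1963 in²; R_n = 84 × 0.1963 × 3 × 1 = 49.48 kips → 0.75 × 49.48 = 37.1 kips.
Bearing: edge l_c = 0.8438, r_n = 18.35 kips; interior l_c = 1.062, r_n = 21.75 kips; R_n = 18.35 + 2·21.75 = 61.85 kips → 46.4 kips.
Block shear: A_gv = 1.367, A_nv = 0.8789, A_nt = 0.2148 in²; R_n = min(0.6F_uA_nv, 0.6F_yA_gv) + U_bs·F_u·A_nt = 41.99 kips → 31.5 kips.
Block shear governs: 31.5 kips.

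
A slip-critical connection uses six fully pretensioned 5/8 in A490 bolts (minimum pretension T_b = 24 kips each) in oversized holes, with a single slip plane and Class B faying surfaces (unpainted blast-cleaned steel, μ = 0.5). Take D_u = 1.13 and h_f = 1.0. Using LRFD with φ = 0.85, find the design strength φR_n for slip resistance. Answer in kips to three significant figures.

R_n = μ · D_u · h_f · T_b · n_s · n_b = 0.5 × 1.13 × 1.0 × 24 × 1 × 6 = 81.36 kips.
Design strength φR_n = 0.85 × 81.36 = 69.2 kips.

69.2 kips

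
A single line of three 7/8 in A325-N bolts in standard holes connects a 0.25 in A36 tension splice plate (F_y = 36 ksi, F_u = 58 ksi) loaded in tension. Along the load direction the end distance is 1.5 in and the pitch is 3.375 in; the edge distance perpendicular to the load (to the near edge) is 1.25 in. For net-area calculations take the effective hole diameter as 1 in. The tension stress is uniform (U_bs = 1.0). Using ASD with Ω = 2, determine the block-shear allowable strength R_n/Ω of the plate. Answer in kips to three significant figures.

27.7 kips

Shear plane L_v = 1.5 + 2·3.375 = 8.25 in; A_gv = 8.25 × 0.25 = 2.062 in².
A_nv = (8.25 − 2.5·1) × 0.25 = 1.438 in².
A_nt = (1.25 − 0.5·1) × 0.25 = 0.1875 in².
0.6 F_u A_nv = 50.02 kips; 0.6 F_y A_gv = 44.55 kips → shear yielding governs the shear term.
R_n = 44.55 + 1.0 × 58 × 0.1875 = 55.42 kips.
Allowable strength R_n/Ω = 55.42 / 2 = 27.7 kips.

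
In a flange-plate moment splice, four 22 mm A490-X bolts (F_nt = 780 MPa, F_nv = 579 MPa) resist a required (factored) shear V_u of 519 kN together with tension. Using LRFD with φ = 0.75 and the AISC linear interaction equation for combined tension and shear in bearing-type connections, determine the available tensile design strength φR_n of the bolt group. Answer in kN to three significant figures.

457 kN

A_b = π·22²/4 = 380.1 mm²; f_rv = 519 × 1000 / (4 × 380.1) = 341.3 MPa.
F'_nt = 1.3 F_nt − (F_nt / φF_nv) f_rv = 1.3·780 − (780/(0.75·579))·341.3 = 400.9 MPa, capped at F_nt → F'_nt = 400.9 MPa.
R_n = F'_nt · A_b · n = 400.9 × 380.1 × 4 / 1000 = 609.6 kN.
Design strength φR_n = 0.75 × 609.6 = 457 kN.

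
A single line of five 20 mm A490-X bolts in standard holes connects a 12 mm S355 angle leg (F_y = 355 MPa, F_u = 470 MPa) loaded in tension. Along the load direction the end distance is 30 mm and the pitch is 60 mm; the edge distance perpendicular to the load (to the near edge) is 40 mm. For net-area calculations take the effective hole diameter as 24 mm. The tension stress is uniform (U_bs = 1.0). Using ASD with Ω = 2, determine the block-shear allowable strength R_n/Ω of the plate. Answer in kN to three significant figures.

353 kN

Shear plane L_v = 30 + 4·60 = 270 mm; A_gv = 270 × 12 = 3240 mm².
A_nv = (270 − 4.5·24) × 12 = 1944 mm².
A_nt = (40 − 0.5·24) × 12 = 336 mm².
0.6 F_u A_nv = 548.2 kN; 0.6 F_y A_gv = 690.1 kN → shear rupture governs the shear term.
R_n = 548.2 + 1.0 × 470 × 336 / 1000 = 706.1 kN.
Allowable strength R_n/Ω = 706.1 / 2 = 353 kN.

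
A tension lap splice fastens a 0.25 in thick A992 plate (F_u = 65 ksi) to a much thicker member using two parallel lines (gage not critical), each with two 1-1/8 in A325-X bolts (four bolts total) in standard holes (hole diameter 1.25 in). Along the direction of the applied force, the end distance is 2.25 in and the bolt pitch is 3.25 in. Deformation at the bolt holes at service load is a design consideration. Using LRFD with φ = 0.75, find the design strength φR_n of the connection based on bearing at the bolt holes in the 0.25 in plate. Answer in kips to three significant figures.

106 kips

Per bolt r_n = 1.2 l_c t F_u ≤ 2.4 d t F_u; upper limit = 2.4 × 1.125 × 0.25 × 65 = 43.87 kips.
Edge bolt: l_c = 2.25 − 1.25/2 = 1.625 in → 1.2 × 1.625 × 0.25 × 65 = 31.69 → r_n = 31.69 kips.
Interior bolts: l_c = 3.25 − 1.25 = 2 in → 1.2 × 2 × 0.25 × 65 = 39 → r_n = 39 kips.
R_n = 2 × 31.69 + 2 × 39 = 141.4 kips.
Design strength φR_n = 0.75 × 141.4 = 106 kips.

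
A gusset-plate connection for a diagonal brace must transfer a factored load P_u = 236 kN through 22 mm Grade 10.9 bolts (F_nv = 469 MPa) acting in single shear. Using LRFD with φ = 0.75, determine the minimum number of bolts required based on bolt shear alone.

A_b = π·22²/4 = 380.1 mm².
Per-bolt design strength φR_n = 0.75 × 469 × 380.1 × 1 / 1000 = 133.7 kN.
n ≥ 236 / 133.7 = 1.765 → use 2 bolts.

2 bolts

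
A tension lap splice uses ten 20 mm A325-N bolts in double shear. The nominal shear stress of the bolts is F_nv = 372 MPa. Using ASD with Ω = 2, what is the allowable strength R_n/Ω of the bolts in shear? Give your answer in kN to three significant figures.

1170 kN

A_b = π × 20² / 4 = 314.2 mm².
R_n = F_nv · A_b · n · n_s = 372 × 314.2 × 10 × 2 / 1000 = 2337 kN.
Allowable strength R_n/Ω = 2337 / 2 = 1170 kN.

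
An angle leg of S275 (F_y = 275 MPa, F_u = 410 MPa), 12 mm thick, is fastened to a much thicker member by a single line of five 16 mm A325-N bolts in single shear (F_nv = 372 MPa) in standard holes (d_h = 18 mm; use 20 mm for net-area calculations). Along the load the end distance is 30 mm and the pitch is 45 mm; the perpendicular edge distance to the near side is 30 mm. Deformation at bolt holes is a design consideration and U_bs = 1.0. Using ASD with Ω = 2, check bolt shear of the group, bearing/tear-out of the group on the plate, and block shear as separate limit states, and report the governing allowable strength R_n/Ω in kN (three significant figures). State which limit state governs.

187 kN (bolt shear governs)

Bolt shear: A_b = π·16²/4 = 201.1 mm²; R_n = 372 × 201.1 × 5 × 1 / 1000 = 374 kN → 374 / 2 = 187 kN.
Bearing: edge l_c = 21, r_n = 124 kN; interior l_c = 27, r_n = 159.4 kN; R_n = 124 + 4·159.4 = 761.6 kN → 381 kN.
Block shear: A_gv = 2520, A_nv = 1440, A_nt = 240 mm²; R_n = min(0.6F_uA_nv, 0.6F_yA_gv) + U_bs·F_u·A_nt = 452.6 kN → 226 kN.
Bolt shear governs: 187 kN.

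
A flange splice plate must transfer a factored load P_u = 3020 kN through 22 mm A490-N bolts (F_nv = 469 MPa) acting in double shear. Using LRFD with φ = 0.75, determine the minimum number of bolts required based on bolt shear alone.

12 bolts

A_b = π·22²/4 = 380.1 mm².
Per-bolt design strength φR_n = 0.75 × 469 × 380.1 × 2 / 1000 = 267.4 kN.
n ≥ 3020 / 267.4 = 11.29 → use 12 bolts.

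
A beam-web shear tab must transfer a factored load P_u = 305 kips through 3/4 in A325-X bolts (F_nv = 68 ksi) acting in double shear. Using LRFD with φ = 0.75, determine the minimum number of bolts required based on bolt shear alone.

A_b = π·0.75²/4 = 0.4418 in².
Per-bolt design strength φR_n = 0.75 × 68 × 0.4418 × 2 = 45.06 kips.
n ≥ 305 / 45.06 = 6.768 → use 7 bolts.

7 bolts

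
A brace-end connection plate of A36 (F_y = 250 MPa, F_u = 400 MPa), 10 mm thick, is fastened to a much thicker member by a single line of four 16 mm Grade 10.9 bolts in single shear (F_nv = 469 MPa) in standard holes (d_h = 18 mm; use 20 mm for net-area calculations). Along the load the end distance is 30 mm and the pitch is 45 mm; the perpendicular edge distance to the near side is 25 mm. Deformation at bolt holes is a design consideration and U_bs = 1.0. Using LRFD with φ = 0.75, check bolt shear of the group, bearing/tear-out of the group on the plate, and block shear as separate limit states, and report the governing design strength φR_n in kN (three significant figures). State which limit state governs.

Bolt shear: A_b = π·16²/4 = 201.1 mm²; R_n = 469 × 201.1 × 4 × 1 / 1000 = 377.2 kN → 0.75 × 377.2 = 283 kN.
Bearing: edge l_c = 21, r_n = 100.8 kN; interior l_c = 27, r_n = 129.6 kN; R_n = 100.8 + 3·129.6 = 489.6 kN → 367 kN.
Block shear: A_gv = 1650, A_nv = 950, A_nt = 150 mm²; R_n = min(0.6F_uA_nv, 0.6F_yA_gv) + U_bs·F_u·A_nt = 288 kN → 216 kN.
Block shear governs: 216 kN.

216 kN (block shear governs)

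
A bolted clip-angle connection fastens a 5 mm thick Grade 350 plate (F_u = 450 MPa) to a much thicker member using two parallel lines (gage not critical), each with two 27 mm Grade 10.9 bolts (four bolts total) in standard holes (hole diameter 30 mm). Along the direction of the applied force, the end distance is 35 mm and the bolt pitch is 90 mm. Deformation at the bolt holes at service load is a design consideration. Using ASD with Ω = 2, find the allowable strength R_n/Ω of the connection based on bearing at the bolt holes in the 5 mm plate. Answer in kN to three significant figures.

Per bolt r_n = 1.2 l_c t F_u ≤ 2.4 d t F_u; upper limit = 2.4 × 27 × 5 × 450 / 1000 = 145.8 kN.
Edge bolt: l_c = 35 − 30/2 = 20 mm → 1.2 × 20 × 5 × 450 / 1000 = 54 → r_n = 54 kN.
Interior bolts: l_c = 90 − 30 = 60 mm → 1.2 × 60 × 5 × 450 / 1000 = 162 → r_n = 145.8 kN.
R_n = 2 × 54 + 2 × 145.8 = 399.6 kN.
Allowable strength R_n/Ω = 399.6 / 2 = 200 kN.

200 kN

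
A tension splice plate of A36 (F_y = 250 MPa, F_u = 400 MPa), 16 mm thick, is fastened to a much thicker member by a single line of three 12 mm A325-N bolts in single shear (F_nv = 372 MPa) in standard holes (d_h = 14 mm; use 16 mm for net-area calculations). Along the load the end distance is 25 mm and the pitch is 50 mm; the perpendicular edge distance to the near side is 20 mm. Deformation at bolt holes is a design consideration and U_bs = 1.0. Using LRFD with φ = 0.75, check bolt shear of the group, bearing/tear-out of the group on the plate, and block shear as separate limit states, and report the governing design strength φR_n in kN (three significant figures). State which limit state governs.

94.7 kN (bolt shear governs)

Bolt shear: A_b = π·12²/4 = 113.1 mm²; R_n = 372 × 113.1 × 3 × 1 / 1000 = 126.2 kN → 0.75 × 126.2 = 94.7 kN.
Bearing: edge l_c = 18, r_n = 138.2 kN; interior l_c = 36, r_n = 184.3 kN; R_n = 138.2 + 2·184.3 = 506.9 kN → 380 kN.
Block shear: A_gv = 2000, A_nv = 1360, A_nt = 192 mm²; R_n = min(0.6F_uA_nv, 0.6F_yA_gv) + U_bs·F_u·A_nt = 376.8 kN → 283 kN.
Bolt shear governs: 94.7 kN.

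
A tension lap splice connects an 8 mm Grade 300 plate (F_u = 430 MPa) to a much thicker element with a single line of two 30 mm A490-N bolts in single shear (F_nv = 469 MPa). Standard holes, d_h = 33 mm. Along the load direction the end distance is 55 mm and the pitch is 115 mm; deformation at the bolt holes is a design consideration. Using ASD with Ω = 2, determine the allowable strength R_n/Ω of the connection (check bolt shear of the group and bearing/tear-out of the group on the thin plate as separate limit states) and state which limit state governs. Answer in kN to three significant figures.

Bolt shear: A_b = π·30²/4 = 706.9 mm²; R_n = 469 × 706.9 × 2 × 1 / 1000 = 663 kN → 663 / 2 = 332 kN.
Bearing (1.2 l_c t F_u ≤ 2.4 d t F_u): upper limit = 2.4·30·8·430 / 1000 = 247.7 kN.
  Edge l_c = 55 − 33/2 = 38.5 → r_n = 158.9 kN; interior l_c = 115 − 33 = 82 → r_n = 247.7 kN.
  R_n,bearing = 1·158.9 + 1·247.7 = 406.6 kN → 406.6 / 2 = 203 kN.
Bearing governs: 203 kN.

203 kN (bearing governs)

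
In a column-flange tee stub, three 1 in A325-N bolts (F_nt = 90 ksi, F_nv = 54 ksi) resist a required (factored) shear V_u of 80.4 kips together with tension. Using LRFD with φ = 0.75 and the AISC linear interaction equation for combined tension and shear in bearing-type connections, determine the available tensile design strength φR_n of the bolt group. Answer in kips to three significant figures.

72.8 kips

A_b = π·1²/4 = 0.7854 in²; f_rv = 80.4 / (3 × 0.7854) = 34.12 ksi.
F'_nt = 1.3 F_nt − (F_nt / φF_nv) f_rv = 1.3·90 − (90/(0.75·54))·34.12 = 41.17 ksi, capped at F_nt → F'_nt = 41.17 ksi.
R_n = F'_nt · A_b · n = 41.17 × 0.7854 × 3 = 97.01 kips.
Design strength φR_n = 0.75 × 97.01 = 72.8 kips.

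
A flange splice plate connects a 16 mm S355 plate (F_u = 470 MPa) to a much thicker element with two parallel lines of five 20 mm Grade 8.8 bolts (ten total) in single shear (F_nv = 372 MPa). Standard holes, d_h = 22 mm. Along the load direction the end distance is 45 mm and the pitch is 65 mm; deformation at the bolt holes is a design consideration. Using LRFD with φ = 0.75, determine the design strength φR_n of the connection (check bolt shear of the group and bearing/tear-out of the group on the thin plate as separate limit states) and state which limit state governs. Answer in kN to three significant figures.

Bolt shear: A_b = π·20²/4 = 314.2 mm²; R_n = 372 × 314.2 × 10 × 1 / 1000 = 1169 kN → 0.75 × 1169 = 877 kN.
Bearing (1.2 l_c t F_u ≤ 2.4 d t F_u): upper limit = 2.4·20·16·470 / 1000 = 361 kN.
  Edge l_c = 45 − 22/2 = 34 → r_n = 306.8 kN; interior l_c = 65 − 22 = 43 → r_n = 361 kN.
  R_n,bearing = 2·306.8 + 8·361 = 3501 kN → 0.75 × 3501 = 2630 kN.
Bolt shear governs: 877 kN.

877 kN (bolt shear governs)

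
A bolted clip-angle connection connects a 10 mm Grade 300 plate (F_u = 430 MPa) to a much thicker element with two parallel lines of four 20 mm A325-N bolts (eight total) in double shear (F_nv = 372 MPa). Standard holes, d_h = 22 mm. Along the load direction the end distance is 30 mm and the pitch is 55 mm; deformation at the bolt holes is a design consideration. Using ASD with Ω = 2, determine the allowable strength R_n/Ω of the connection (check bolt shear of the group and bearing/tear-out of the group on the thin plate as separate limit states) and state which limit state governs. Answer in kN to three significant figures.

Bolt shear: A_b = π·20²/4 = 314.2 mm²; R_n = 372 × 314.2 × 8 × 2 / 1000 = 1870 kN → 1870 / 2 = 935 kN.
Bearing (1.2 l_c t F_u ≤ 2.4 d t F_u): upper limit = 2.4·20·10·430 / 1000 = 206.4 kN.
  Edge l_c = 30 − 22/2 = 19 → r_n = 98.04 kN; interior l_c = 55 − 22 = 33 → r_n = 170.3 kN.
  R_n,bearing = 2·98.04 + 6·170.3 = 1218 kN → 1218 / 2 = 609 kN.
Bearing governs: 609 kN.

609 kN (bearing governs)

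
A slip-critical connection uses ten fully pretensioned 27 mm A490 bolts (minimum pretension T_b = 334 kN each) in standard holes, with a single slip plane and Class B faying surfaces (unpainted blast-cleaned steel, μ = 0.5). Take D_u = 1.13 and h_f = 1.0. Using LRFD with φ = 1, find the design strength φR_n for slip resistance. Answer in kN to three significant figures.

R_n = μ · D_u · h_f · T_b · n_s · n_b = 0.5 × 1.13 × 1.0 × 334 × 1 × 10 = 1887 kN.
Design strength φR_n = 1 × 1887 = 1890 kN.

1890 kN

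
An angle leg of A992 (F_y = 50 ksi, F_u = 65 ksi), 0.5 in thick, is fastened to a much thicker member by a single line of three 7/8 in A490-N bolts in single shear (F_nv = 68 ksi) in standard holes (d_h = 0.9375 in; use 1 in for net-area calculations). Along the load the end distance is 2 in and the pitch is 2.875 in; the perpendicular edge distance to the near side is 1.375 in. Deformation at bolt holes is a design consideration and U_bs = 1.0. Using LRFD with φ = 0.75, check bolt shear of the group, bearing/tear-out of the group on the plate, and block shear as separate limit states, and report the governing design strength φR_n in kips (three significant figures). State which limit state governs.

Bolt shear: A_b = π·0.875²/4 = 0.6013 in²; R_n = 68 × 0.6013 × 3 × 1 = 122.7 kips → 0.75 × 122.7 = 92 kips.
Bearing: edge l_c = 1.531, r_n = 59.72 kips; interior l_c = 1.938, r_n = 68.25 kips; R_n = 59.72 + 2·68.25 = 196.2 kips → 147 kips.
Block shear: A_gv = 3.875, A_nv = 2.625, A_nt = 0.4375 in²; R_n = min(0.6F_uA_nv, 0.6F_yA_gv) + U_bs·F_u·A_nt = 130.8 kips → 98.1 kips.
Bolt shear governs: 92 kips.

92 kips (bolt shear governs)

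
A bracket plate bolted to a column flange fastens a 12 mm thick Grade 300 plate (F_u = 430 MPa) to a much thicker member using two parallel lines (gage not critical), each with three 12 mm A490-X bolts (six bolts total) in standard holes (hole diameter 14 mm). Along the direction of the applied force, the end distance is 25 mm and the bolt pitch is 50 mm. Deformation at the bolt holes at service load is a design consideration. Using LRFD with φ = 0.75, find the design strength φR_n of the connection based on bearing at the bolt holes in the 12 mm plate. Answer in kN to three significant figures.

Per bolt r_n = 1.2 l_c t F_u ≤ 2.4 d t F_u; upper limit = 2.4 × 12 × 12 × 430 / 1000 = 148.6 kN.
Edge bolt: l_c = 25 − 14/2 = 18 mm → 1.2 × 18 × 12 × 430 / 1000 = 111.5 → r_n = 111.5 kN.
Interior bolts: l_c = 50 − 14 = 36 mm → 1.2 × 36 × 12 × 430 / 1000 = 222.9 → r_n = 148.6 kN.
R_n = 2 × 111.5 + 4 × 148.6 = 817.3 kN.
Design strength φR_n = 0.75 × 817.3 = 613 kN.

613 kN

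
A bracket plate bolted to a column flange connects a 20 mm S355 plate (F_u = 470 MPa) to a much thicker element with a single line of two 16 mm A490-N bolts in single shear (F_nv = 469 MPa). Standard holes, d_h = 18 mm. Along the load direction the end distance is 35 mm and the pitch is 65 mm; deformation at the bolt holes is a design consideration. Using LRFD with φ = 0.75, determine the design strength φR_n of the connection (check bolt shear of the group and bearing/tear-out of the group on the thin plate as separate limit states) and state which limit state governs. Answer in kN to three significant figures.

141 kN (bolt shear governs)

Bolt shear: A_b = π·16²/4 = 201.1 mm²; R_n = 469 × 201.1 × 2 × 1 / 1000 = 188.6 kN → 0.75 × 188.6 = 141 kN.
Bearing (1.2 l_c t F_u ≤ 2.4 d t F_u): upper limit = 2.4·16·20·470 / 1000 = 361 kN.
  Edge l_c = 35 − 18/2 = 26 → r_n = 293.3 kN; interior l_c = 65 − 18 = 47 → r_n = 361 kN.
  R_n,bearing = 1·293.3 + 1·361 = 654.2 kN → 0.75 × 654.2 = 491 kN.
Bolt shear governs: 141 kN.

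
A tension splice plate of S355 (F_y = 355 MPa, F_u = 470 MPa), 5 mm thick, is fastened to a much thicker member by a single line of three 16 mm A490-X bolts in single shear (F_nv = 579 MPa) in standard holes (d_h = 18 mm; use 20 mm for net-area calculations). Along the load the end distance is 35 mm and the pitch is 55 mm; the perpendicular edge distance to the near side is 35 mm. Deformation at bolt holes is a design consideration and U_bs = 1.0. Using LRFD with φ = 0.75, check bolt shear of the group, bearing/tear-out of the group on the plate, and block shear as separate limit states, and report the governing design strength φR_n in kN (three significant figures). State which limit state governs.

Bolt shear: A_b = π·16²/4 = 201.1 mm²; R_n = 579 × 201.1 × 3 × 1 / 1000 = 349.2 kN → 0.75 × 349.2 = 262 kN.
Bearing: edge l_c = 26, r_n = 73.32 kN; interior l_c = 37, r_n = 90.24 kN; R_n = 73.32 + 2·90.24 = 253.8 kN → 190 kN.
Block shear: A_gv = 725, A_nv = 475, A_nt = 125 mm²; R_n = min(0.6F_uA_nv, 0.6F_yA_gv) + U_bs·F_u·A_nt = 192.7 kN → 145 kN.
Block shear governs: 145 kN.

145 kN (block shear governs)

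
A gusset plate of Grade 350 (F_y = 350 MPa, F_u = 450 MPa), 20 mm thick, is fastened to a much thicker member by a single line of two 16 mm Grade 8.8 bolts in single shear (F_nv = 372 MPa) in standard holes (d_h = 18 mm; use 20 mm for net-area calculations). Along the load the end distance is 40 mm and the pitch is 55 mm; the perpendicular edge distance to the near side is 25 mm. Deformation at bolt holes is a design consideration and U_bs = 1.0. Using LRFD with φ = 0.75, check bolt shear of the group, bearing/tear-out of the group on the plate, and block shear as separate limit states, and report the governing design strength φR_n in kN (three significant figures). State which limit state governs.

112 kN (bolt shear governs)

Bolt shear: A_b = π·16²/4 = 201.1 mm²; R_n = 372 × 201.1 × 2 × 1 / 1000 = 149.6 kN → 0.75 × 149.6 = 112 kN.
Bearing: edge l_c = 31, r_n = 334.8 kN; interior l_c = 37, r_n = 345.6 kN; R_n = 334.8 + 1·345.6 = 680.4 kN → 510 kN.
Block shear: A_gv = 1900, A_nv = 1300, A_nt = 300 mm²; R_n = min(0.6F_uA_nv, 0.6F_yA_gv) + U_bs·F_u·A_nt = 486 kN → 364 kN.
Bolt shear governs: 112 kN.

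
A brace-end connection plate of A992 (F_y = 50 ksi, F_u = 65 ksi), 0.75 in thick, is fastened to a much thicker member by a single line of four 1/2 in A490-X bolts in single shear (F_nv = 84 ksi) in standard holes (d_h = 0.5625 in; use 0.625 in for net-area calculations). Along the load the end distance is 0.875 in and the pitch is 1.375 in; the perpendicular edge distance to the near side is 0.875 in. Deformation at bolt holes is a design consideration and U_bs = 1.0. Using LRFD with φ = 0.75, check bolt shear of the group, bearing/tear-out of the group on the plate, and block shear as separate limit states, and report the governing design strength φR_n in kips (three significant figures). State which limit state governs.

Bolt shear: A_b = π·0.5²/4 = 0.1963 in²; R_n = 84 × 0.1963 × 4 × 1 = 65.97 kips → 0.75 × 65.97 = 49.5 kips.
Bearing: edge l_c = 0.5938, r_n = 34.73 kips; interior l_c = 0.8125, r_n = 47.53 kips; R_n = 34.73 + 3·47.53 = 177.3 kips → 133 kips.
Block shear: A_gv = 3.75, A_nv = 2.109, A_nt = 0.4219 in²; R_n = min(0.6F_uA_nv, 0.6F_yA_gv) + U_bs·F_u·A_nt = 109.7 kips → 82.3 kips.
Bolt shear governs: 49.5 kips.

49.5 kips (bolt shear governs)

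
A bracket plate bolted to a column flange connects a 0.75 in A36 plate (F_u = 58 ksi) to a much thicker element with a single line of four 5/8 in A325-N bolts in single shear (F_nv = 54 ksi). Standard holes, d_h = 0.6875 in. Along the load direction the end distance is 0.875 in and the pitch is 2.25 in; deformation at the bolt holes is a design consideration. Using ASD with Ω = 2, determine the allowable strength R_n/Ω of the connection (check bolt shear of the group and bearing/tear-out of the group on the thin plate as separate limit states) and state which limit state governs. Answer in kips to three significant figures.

Bolt shear: A_b = π·0.625²/4 = 0.3068 in²; R_n = 54 × 0.3068 × 4 × 1 = 66.27 kips → 66.27 / 2 = 33.1 kips.
Bearing (1.2 l_c t F_u ≤ 2.4 d t F_u): upper limit = 2.4·0.625·0.75·58 = 65.25 kips.
  Edge l_c = 0.875 − 0.6875/2 = 0.5312 → r_n = 27.73 kips; interior l_c = 2.25 − 0.6875 = 1.562 → r_n = 65.25 kips.
  R_n,bearing = 1·27.73 + 3·65.25 = 223.5 kips → 223.5 / 2 = 112 kips.
Bolt shear governs: 33.1 kips.

33.1 kips (bolt shear governs)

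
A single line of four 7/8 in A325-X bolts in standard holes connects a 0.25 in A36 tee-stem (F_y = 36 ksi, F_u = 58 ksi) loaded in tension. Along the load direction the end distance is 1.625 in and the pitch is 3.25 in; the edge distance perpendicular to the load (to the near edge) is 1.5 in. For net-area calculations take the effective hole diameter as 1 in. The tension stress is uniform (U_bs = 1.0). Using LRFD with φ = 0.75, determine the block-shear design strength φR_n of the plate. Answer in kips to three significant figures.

Shear plane L_v = 1.625 + 3·3.25 = 11.38 in; A_gv = 11.38 × 0.25 = 2.844 in².
A_nv = (11.38 − 3.5·1) × 0.25 = 1.969 in².
A_nt = (1.5 − 0.5·1) × 0.25 = 0.25 in².
0.6 F_u A_nv = 68.51 kips; 0.6 F_y A_gv = 61.42 kips → shear yielding governs the shear term.
R_n = 61.42 + 1.0 × 58 × 0.25 = 75.92 kips.
Design strength φR_n = 0.75 × 75.92 = 56.9 kips.

56.9 kips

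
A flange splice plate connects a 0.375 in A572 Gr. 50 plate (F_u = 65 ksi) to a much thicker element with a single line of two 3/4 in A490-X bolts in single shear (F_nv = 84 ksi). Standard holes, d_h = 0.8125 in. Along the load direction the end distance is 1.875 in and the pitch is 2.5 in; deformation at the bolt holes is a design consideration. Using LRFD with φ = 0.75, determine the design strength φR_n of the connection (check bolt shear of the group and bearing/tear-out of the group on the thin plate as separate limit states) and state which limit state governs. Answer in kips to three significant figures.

55.7 kips (bolt shear governs)

Bolt shear: A_b = π·0.75²/4 = 0.4418 in²; R_n = 84 × 0.4418 × 2 × 1 = 74.22 kips → 0.75 × 74.22 = 55.7 kips.
Bearing (1.2 l_c t F_u ≤ 2.4 d t F_u): upper limit = 2.4·0.75·0.375·65 = 43.87 kips.
  Edge l_c = 1.875 − 0.8125/2 = 1.469 → r_n = 42.96 kips; interior l_c = 2.5 − 0.8125 = 1.688 → r_n = 43.87 kips.
  R_n,bearing = 1·42.96 + 1·43.87 = 86.84 kips → 0.75 × 86.84 = 65.1 kips.
Bolt shear governs: 55.7 kips.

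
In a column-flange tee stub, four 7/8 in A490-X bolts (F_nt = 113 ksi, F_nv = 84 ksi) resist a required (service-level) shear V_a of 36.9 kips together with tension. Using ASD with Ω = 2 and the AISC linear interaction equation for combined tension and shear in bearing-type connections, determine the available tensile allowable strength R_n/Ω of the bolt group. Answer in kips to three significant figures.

127 kips

A_b = π·0.875²/4 = 0.6013 in²; f_rv = 36.9 / (4 × 0.6013) = 15.34 ksi.
F'_nt = 1.3 F_nt − (Ω F_nt / F_nv) f_rv = 1.3·113 − (2·113/84)·15.34 = 105.6 ksi, capped at F_nt → F'_nt = 105.6 ksi.
R_n = F'_nt · A_b · n = 105.6 × 0.6013 × 4 = 254.1 kips.
Allowable strength R_n/Ω = 254.1 / 2 = 127 kips.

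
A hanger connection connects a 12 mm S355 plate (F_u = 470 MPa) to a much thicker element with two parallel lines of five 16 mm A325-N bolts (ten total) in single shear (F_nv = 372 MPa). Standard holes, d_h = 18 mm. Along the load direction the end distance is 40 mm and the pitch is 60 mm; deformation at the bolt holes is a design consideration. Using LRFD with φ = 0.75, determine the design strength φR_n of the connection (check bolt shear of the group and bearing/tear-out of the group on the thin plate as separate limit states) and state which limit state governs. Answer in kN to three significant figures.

Bolt shear: A_b = π·16²/4 = 201.1 mm²; R_n = 372 × 201.1 × 10 × 1 / 1000 = 748 kN → 0.75 × 748 = 561 kN.
Bearing (1.2 l_c t F_u ≤ 2.4 d t F_u): upper limit = 2.4·16·12·470 / 1000 = 216.6 kN.
  Edge l_c = 40 − 18/2 = 31 → r_n = 209.8 kN; interior l_c = 60 − 18 = 42 → r_n = 216.6 kN.
  R_n,bearing = 2·209.8 + 8·216.6 = 2152 kN → 0.75 × 2152 = 1610 kN.
Bolt shear governs: 561 kN.

561 kN (bolt shear governs)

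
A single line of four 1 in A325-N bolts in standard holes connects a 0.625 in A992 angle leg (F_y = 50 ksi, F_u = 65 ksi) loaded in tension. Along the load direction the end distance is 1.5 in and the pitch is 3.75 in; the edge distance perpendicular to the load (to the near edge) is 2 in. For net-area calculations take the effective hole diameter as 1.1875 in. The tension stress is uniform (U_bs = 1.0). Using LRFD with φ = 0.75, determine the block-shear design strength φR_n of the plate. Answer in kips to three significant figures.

Shear plane L_v = 1.5 + 3·3.75 = 12.75 in; A_gv = 12.75 × 0.625 = 7.969 in².
A_nv = (12.75 − 3.5·1.1875) × 0.625 = 5.371 in².
A_nt = (2 − 0.5·1.1875) × 0.625 = 0.8789 in².
0.6 F_u A_nv = 209.5 kips; 0.6 F_y A_gv = 239.1 kips → shear rupture governs the shear term.
R_n = 209.5 + 1.0 × 65 × 0.8789 = 266.6 kips.
Design strength φR_n = 0.75 × 266.6 = 200 kips.

200 kips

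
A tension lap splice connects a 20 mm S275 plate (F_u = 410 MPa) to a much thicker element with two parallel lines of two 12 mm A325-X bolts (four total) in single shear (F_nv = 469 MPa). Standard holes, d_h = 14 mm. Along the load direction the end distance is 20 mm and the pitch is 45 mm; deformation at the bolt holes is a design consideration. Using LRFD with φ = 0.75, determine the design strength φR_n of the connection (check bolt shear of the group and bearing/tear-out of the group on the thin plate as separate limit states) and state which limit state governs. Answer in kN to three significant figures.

Bolt shear: A_b = π·12²/4 = 113.1 mm²; R_n = 469 × 113.1 × 4 × 1 / 1000 = 212.2 kN → 0.75 × 212.2 = 159 kN.
Bearing (1.2 l_c t F_u ≤ 2.4 d t F_u): upper limit = 2.4·12·20·410 / 1000 = 236.2 kN.
  Edge l_c = 20 − 14/2 = 13 → r_n = 127.9 kN; interior l_c = 45 − 14 = 31 → r_n = 236.2 kN.
  R_n,bearing = 2·127.9 + 2·236.2 = 728.2 kN → 0.75 × 728.2 = 546 kN.
Bolt shear governs: 159 kN.

159 kN (bolt shear governs)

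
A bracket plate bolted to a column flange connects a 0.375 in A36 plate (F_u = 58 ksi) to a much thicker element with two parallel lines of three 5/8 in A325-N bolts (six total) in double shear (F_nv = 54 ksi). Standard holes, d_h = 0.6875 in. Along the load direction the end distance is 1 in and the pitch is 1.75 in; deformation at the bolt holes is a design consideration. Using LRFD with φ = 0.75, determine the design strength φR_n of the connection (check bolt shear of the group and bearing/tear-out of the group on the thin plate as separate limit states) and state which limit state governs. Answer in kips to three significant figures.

Bolt shear: A_b = π·0.625²/4 = 0.3068 in²; R_n = 54 × 0.3068 × 6 × 2 = 198.8 kips → 0.75 × 198.8 = 149 kips.
Bearing (1.2 l_c t F_u ≤ 2.4 d t F_u): upper limit = 2.4·0.625·0.375·58 = 32.62 kips.
  Edge l_c = 1 − 0.6875/2 = 0.6562 → r_n = 17.13 kips; interior l_c = 1.75 − 0.6875 = 1.062 → r_n = 27.73 kips.
  R_n,bearing = 2·17.13 + 4·27.73 = 145.2 kips → 0.75 × 145.2 = 109 kips.
Bearing governs: 109 kips.

109 kips (bearing governs)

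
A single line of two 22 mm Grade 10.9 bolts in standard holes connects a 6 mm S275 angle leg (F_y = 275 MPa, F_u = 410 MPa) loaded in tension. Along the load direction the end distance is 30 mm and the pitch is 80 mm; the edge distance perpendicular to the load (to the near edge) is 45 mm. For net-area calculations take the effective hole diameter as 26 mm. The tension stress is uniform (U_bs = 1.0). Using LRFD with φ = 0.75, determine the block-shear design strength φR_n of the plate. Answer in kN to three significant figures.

138 kN

Shear plane L_v = 30 + 1·80 = 110 mm; A_gv = 110 × 6 = 660 mm².
A_nv = (110 − 1.5·26) × 6 = 426 mm².
A_nt = (45 − 0.5·26) × 6 = 192 mm².
0.6 F_u A_nv = 104.8 kN; 0.6 F_y A_gv = 108.9 kN → shear rupture governs the shear term.
R_n = 104.8 + 1.0 × 410 × 192 / 1000 = 183.5 kN.
Design strength φR_n = 0.75 × 183.5 = 138 kN.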